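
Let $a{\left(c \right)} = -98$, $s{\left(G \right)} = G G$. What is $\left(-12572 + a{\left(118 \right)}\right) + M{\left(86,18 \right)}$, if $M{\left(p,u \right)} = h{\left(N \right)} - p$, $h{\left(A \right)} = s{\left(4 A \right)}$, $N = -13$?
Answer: $-10052$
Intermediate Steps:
$s{\left(G \right)} = G^{2}$
$h{\left(A \right)} = 16 A^{2}$ ($h{\left(A \right)} = \left(4 A\right)^{2} = 16 A^{2}$)
$M{\left(p,u \right)} = 2704 - p$ ($M{\left(p,u \right)} = 16 \left(-13\right)^{2} - p = 16 \cdot 169 - p = 2704 - p$)
$\left(-12572 + a{\left(118 \right)}\right) + M{\left(86,18 \right)} = \left(-12572 - 98\right) + \left(2704 - 86\right) = -12670 + \left(2704 - 86\right) = -12670 + 2618 = -10052$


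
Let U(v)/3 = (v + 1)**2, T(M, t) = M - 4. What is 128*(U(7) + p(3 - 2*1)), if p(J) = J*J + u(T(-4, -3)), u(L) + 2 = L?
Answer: 23424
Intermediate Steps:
T(M, t) = -4 + M
u(L) = -2 + L
U(v) = 3*(1 + v)**2 (U(v) = 3*(v + 1)**2 = 3*(1 + v)**2)
p(J) = -10 + J**2 (p(J) = J*J + (-2 + (-4 - 4)) = J**2 + (-2 - 8) = J**2 - 10 = -10 + J**2)
128*(U(7) + p(3 - 2*1)) = 128*(3*(1 + 7)**2 + (-10 + (3 - 2*1)**2)) = 128*(3*8**2 + (-10 + (3 - 2)**2)) = 128*(3*64 + (-10 + 1**2)) = 128*(192 + (-10 + 1)) = 128*(192 - 9) = 128*183 = 23424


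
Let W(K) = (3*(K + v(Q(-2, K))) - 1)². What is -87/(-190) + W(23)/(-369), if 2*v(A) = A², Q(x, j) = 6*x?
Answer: -15292537/70110 ≈ -218.12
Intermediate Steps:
v(A) = A²/2
W(K) = (215 + 3*K)² (W(K) = (3*(K + (6*(-2))²/2) - 1)² = (3*(K + (½)*(-12)²) - 1)² = (3*(K + (½)*144) - 1)² = (3*(K + 72) - 1)² = (3*(72 + K) - 1)² = ((216 + 3*K) - 1)² = (215 + 3*K)²)
-87/(-190) + W(23)/(-369) = -87/(-190) + (215 + 3*23)²/(-369) = -87*(-1/190) + (215 + 69)²*(-1/369) = 87/190 + 284²*(-1/369) = 87/190 + 80656*(-1/369) = 87/190 - 80656/369 = -15292537/70110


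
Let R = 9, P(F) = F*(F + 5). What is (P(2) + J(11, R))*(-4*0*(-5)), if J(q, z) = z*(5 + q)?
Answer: 0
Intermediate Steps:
P(F) = F*(5 + F)
(P(2) + J(11, R))*(-4*0*(-5)) = (2*(5 + 2) + 9*(5 + 11))*(-4*0*(-5)) = (2*7 + 9*16)*(0*(-5)) = (14 + 144)*0 = 158*0 = 0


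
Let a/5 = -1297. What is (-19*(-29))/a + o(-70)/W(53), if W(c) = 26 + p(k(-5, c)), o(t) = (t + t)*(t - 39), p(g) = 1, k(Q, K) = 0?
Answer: 98946223/175095 ≈ 565.10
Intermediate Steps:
a = -6485 (a = 5*(-1297) = -6485)
o(t) = 2*t*(-39 + t) (o(t) = (2*t)*(-39 + t) = 2*t*(-39 + t))
W(c) = 27 (W(c) = 26 + 1 = 27)
(-19*(-29))/a + o(-70)/W(53) = -19*(-29)/(-6485) + (2*(-70)*(-39 - 70))/27 = 551*(-1/6485) + (2*(-70)*(-109))*(1/27) = -551/6485 + 15260*(1/27) = -551/6485 + 15260/27 = 98946223/175095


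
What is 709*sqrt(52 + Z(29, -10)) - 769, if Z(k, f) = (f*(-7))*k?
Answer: -769 + 709*sqrt(2082) ≈ 31582.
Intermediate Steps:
Z(k, f) = -7*f*k (Z(k, f) = (-7*f)*k = -7*f*k)
709*sqrt(52 + Z(29, -10)) - 769 = 709*sqrt(52 - 7*(-10)*29) - 769 = 709*sqrt(52 + 2030) - 769 = 709*sqrt(2082) - 769 = -769 + 709*sqrt(2082)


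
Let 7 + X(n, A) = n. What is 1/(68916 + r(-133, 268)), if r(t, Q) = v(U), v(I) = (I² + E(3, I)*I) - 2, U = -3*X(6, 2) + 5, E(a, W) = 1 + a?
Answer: 1/69010 ≈ 1.4491e-5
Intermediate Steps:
X(n, A) = -7 + n
U = 8 (U = -3*(-7 + 6) + 5 = -3*(-1) + 5 = 3 + 5 = 8)
v(I) = -2 + I² + 4*I (v(I) = (I² + (1 + 3)*I) - 2 = (I² + 4*I) - 2 = -2 + I² + 4*I)
r(t, Q) = 94 (r(t, Q) = -2 + 8² + 4*8 = -2 + 64 + 32 = 94)
1/(68916 + r(-133, 268)) = 1/(68916 + 94) = 1/69010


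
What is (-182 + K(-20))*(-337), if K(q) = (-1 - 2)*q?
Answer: 41114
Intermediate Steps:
K(q) = -3*q
(-182 + K(-20))*(-337) = (-182 - 3*(-20))*(-337) = (-182 + 60)*(-337) = -122*(-337) = 41114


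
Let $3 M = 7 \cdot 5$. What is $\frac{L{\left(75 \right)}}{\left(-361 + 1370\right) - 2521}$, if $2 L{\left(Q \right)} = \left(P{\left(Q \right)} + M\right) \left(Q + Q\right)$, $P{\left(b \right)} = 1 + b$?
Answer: $- \frac{6575}{1512} \approx -4.3485$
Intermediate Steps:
$M = \frac{35}{3}$ ($M = \frac{7 \cdot 5}{3} = \frac{1}{3} \cdot 35 = \frac{35}{3} \approx 11.667$)
$L{\left(Q \right)} = Q \left(\frac{38}{3} + Q\right)$ ($L{\left(Q \right)} = \frac{\left(\left(1 + Q\right) + \frac{35}{3}\right) \left(Q + Q\right)}{2} = \frac{\left(\frac{38}{3} + Q\right) 2 Q}{2} = \frac{2 Q \left(\frac{38}{3} + Q\right)}{2} = Q \left(\frac{38}{3} + Q\right)$)
$\frac{L{\left(75 \right)}}{\left(-361 + 1370\right) - 2521} = \frac{\frac{1}{3} \cdot 75 \left(38 + 3 \cdot 75\right)}{\left(-361 + 1370\right) - 2521} = \frac{\frac{1}{3} \cdot 75 \left(38 + 225\right)}{1009 - 2521} = \frac{\frac{1}{3} \cdot 75 \cdot 263}{-1512} = 6575 \left(- \frac{1}{1512}\right) = - \frac{6575}{1512}$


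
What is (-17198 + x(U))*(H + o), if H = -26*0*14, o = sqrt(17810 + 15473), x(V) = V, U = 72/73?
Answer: -1255382*sqrt(33283)/73 ≈ -3.1374e+6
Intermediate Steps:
U = 72/73 (U = 72*(1/73) = 72/73 ≈ 0.98630)
o = sqrt(33283) ≈ 182.44
H = 0 (H = 0*14 = 0)
(-17198 + x(U))*(H + o) = (-17198 + 72/73)*(0 + sqrt(33283)) = -1255382*sqrt(33283)/73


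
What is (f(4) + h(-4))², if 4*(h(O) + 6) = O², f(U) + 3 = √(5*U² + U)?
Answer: 109 - 20*√21 ≈ 17.348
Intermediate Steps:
f(U) = -3 + √(U + 5*U²) (f(U) = -3 + √(5*U² + U) = -3 + √(U + 5*U²))
h(O) = -6 + O²/4
(f(4) + h(-4))² = ((-3 + √(4*(1 + 5*4))) + (-6 + (¼)*(-4)²))² = ((-3 + √(4*(1 + 20))) + (-6 + (¼)*16))² = ((-3 + √(4*21)) + (-6 + 4))² = ((-3 + √84) - 2)² = ((-3 + 2*√21) - 2)² = (-5 + 2*√21)²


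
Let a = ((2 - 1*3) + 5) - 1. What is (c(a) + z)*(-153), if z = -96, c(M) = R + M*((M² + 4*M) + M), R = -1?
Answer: 3825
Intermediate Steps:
a = 3 (a = ((2 - 3) + 5) - 1 = (-1 + 5) - 1 = 4 - 1 = 3)
c(M) = -1 + M*(M² + 5*M) (c(M) = -1 + M*((M² + 4*M) + M) = -1 + M*(M² + 5*M))
(c(a) + z)*(-153) = ((-1 + 3³ + 5*3²) - 96)*(-153) = ((-1 + 27 + 5*9) - 96)*(-153) = ((-1 + 27 + 45) - 96)*(-153) = (71 - 96)*(-153) = -25*(-153) = 3825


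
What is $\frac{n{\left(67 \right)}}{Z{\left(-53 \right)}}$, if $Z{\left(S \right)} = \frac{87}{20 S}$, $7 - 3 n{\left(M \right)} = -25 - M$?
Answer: $- \frac{11660}{29} \approx -402.07$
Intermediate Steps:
$n{\left(M \right)} = \frac{32}{3} + \frac{M}{3}$ ($n{\left(M \right)} = \frac{7}{3} - \frac{-25 - M}{3} = \frac{7}{3} + \left(\frac{25}{3} + \frac{M}{3}\right) = \frac{32}{3} + \frac{M}{3}$)
$Z{\left(S \right)} = \frac{87}{20 S}$ ($Z{\left(S \right)} = 87 \frac{1}{20 S} = \frac{87}{20 S}$)
$\frac{n{\left(67 \right)}}{Z{\left(-53 \right)}} = \frac{\frac{32}{3} + \frac{1}{3} \cdot 67}{\frac{87}{20} \frac{1}{-53}} = \frac{\frac{32}{3} + \frac{67}{3}}{\frac{87}{20} \left(- \frac{1}{53}\right)} = \frac{33}{- \frac{87}{1060}} = 33 \left(- \frac{1060}{87}\right) = - \frac{11660}{29}$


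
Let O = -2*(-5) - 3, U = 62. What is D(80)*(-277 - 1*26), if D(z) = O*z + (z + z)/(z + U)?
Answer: -12071520/71 ≈ -1.7002e+5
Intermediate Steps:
O = 7 (O = 10 - 3 = 7)
D(z) = 7*z + 2*z/(62 + z) (D(z) = 7*z + (z + z)/(z + 62) = 7*z + (2*z)/(62 + z) = 7*z + 2*z/(62 + z))
D(80)*(-277 - 1*26) = (80*(436 + 7*80)/(62 + 80))*(-277 - 1*26) = (80*(436 + 560)/142)*(-277 - 26) = (80*(1/142)*996)*(-303) = (39840/71)*(-303) = -12071520/71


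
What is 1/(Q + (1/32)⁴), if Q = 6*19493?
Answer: 1048576/122639351809 ≈ 8.5501e-6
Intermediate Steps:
Q = 116958
1/(Q + (1/32)⁴) = 1/(116958 + (1/32)⁴) = 1/(116958 + 1/1048576) = 1/(122639351809/1048576) = 1048576/122639351809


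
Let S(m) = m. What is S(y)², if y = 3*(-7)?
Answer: 441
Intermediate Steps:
y = -21
S(y)² = (-21)² = 441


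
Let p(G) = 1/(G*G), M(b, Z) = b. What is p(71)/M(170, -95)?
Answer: 1/856970 ≈ 1.1669e-6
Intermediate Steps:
p(G) = G**(-2)
p(71)/M(170, -95) = 1/(71**2*170) = (1/5041)*(1/170) = 1/856970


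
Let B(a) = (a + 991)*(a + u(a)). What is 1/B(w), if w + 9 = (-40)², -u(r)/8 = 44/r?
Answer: 1591/6534858678 ≈ 2.4346e-7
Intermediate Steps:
u(r) = -352/r
w = 1591 (w = -9 + (-40)² = -9 + 1600 = 1591)
B(a) = (991 + a)*(a - 352/a) (B(a) = (a + 991)*(a - 352/a) = (991 + a)*(a - 352/a))
1/B(w) = 1/(-352 + 1591² - 348832/1591 + 991*1591) = 1/(-352 + 2531281 - 348832*1/1591 + 1576681) = 1/(-352 + 2531281 - 348832/1591 + 1576681) = 1/(6534858678/1591) = 1591/6534858678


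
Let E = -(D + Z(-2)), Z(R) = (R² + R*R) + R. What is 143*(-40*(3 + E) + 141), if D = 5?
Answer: 65923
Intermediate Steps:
Z(R) = R + 2*R² (Z(R) = (R² + R²) + R = 2*R² + R = R + 2*R²)
E = -11 (E = -(5 - 2*(1 + 2*(-2))) = -(5 - 2*(1 - 4)) = -(5 - 2*(-3)) = -(5 + 6) = -1*11 = -11)
143*(-40*(3 + E) + 141) = 143*(-40*(3 - 11) + 141) = 143*(-40*(-8) + 141) = 143*(320 + 141) = 143*461 = 65923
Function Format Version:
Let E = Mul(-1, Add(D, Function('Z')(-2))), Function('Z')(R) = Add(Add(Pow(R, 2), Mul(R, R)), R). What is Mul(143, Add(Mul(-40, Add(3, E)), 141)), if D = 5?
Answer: 65923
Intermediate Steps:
Function('Z')(R) = Add(R, Mul(2, Pow(R, 2))) (Function('Z')(R) = Add(Add(Pow(R, 2), Pow(R, 2)), R) = Add(Mul(2, Pow(R, 2)), R) = Add(R, Mul(2, Pow(R, 2))))
E = -11 (E = Mul(-1, Add(5, Mul(-2, Add(1, Mul(2, -2))))) = Mul(-1, Add(5, Mul(-2, Add(1, -4)))) = Mul(-1, Add(5, Mul(-2, -3))) = Mul(-1, Add(5, 6)) = Mul(-1, 11) = -11)
Mul(143, Add(Mul(-40, Add(3, E)), 141)) = Mul(143, Add(Mul(-40, Add(3, -11)), 141)) = Mul(143, Add(Mul(-40, -8), 141)) = Mul(143, Add(320, 141)) = Mul(143, 461) = 65923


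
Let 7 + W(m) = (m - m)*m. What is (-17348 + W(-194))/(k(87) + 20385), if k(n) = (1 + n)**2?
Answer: -17355/28129 ≈ -0.61698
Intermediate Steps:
W(m) = -7 (W(m) = -7 + (m - m)*m = -7 + 0*m = -7 + 0 = -7)
(-17348 + W(-194))/(k(87) + 20385) = (-17348 - 7)/((1 + 87)**2 + 20385) = -17355/(88**2 + 20385) = -17355/(7744 + 20385) = -17355/28129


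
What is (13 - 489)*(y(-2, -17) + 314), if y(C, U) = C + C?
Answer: -147560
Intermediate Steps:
y(C, U) = 2*C
(13 - 489)*(y(-2, -17) + 314) = (13 - 489)*(2*(-2) + 314) = -476*(-4 + 314) = -476*310 = -147560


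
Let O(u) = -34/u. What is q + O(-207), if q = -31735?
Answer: -6569111/207 ≈ -31735.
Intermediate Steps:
q + O(-207) = -31735 - 34/(-207) = -31735 - 34*(-1/207) = -31735 + 34/207 = -6569111/207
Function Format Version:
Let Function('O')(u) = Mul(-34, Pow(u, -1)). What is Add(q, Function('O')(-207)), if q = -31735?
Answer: Rational(-6569111, 207) ≈ -31735.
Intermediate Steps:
Add(q, Function('O')(-207)) = Add(-31735, Mul(-34, Pow(-207, -1))) = Add(-31735, Mul(-34, Rational(-1, 207))) = Add(-31735, Rational(34, 207)) = Rational(-6569111, 207)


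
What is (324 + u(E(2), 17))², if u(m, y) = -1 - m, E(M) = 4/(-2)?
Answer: 105625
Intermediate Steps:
E(M) = -2 (E(M) = 4*(-½) = -2)
(324 + u(E(2), 17))² = (324 + (-1 - 1*(-2)))² = (324 + (-1 + 2))² = (324 + 1)² = 325² = 105625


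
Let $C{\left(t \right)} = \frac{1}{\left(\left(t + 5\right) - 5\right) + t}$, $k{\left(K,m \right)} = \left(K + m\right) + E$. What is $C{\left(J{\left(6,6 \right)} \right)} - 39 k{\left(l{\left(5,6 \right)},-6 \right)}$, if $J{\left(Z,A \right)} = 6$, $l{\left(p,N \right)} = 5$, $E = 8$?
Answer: $- \frac{3275}{12} \approx -272.92$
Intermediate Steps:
$k{\left(K,m \right)} = 8 + K + m$ ($k{\left(K,m \right)} = \left(K + m\right) + 8 = 8 + K + m$)
$C{\left(t \right)} = \frac{1}{2 t}$ ($C{\left(t \right)} = \frac{1}{\left(\left(5 + t\right) - 5\right) + t} = \frac{1}{t + t} = \frac{1}{2 t}$)
$C{\left(J{\left(6,6 \right)} \right)} - 39 k{\left(l{\left(5,6 \right)},-6 \right)} = \frac{1}{2 \cdot 6} - 39 \left(8 + 5 - 6\right) = \frac{1}{2} \cdot \frac{1}{6} - 273 = \frac{1}{12} - 273 = - \frac{3275}{12}$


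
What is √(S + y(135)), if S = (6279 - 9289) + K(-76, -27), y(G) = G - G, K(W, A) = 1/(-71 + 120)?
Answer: I*√147489/7 ≈ 54.863*I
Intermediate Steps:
K(W, A) = 1/49
y(G) = 0
S = -147489/49 (S = (6279 - 9289) + 1/49 = -3010 + 1/49 = -147489/49 ≈ -3010.0)
√(S + y(135)) = √(-147489/49 + 0) = √(-147489/49) = I*√147489/7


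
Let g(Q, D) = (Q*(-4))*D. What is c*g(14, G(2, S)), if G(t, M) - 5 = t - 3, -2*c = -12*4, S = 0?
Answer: -5376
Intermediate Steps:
c = 24 (c = -(-6)*4 = -½*(-48) = 24)
G(t, M) = 2 + t (G(t, M) = 5 + (t - 3) = 5 + (-3 + t) = 2 + t)
g(Q, D) = -4*D*Q (g(Q, D) = (-4*Q)*D = -4*D*Q)
c*g(14, G(2, S)) = 24*(-4*(2 + 2)*14) = 24*(-4*4*14) = 24*(-224) = -5376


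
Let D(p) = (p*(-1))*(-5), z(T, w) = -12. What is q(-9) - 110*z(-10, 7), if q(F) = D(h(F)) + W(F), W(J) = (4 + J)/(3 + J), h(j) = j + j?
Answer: 7385/6 ≈ 1230.8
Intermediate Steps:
h(j) = 2*j
W(J) = (4 + J)/(3 + J)
D(p) = 5*p (D(p) = -p*(-5) = 5*p)
q(F) = 10*F + (4 + F)/(3 + F) (q(F) = 5*(2*F) + (4 + F)/(3 + F) = 10*F + (4 + F)/(3 + F))
q(-9) - 110*z(-10, 7) = (4 - 9 + 10*(-9)*(3 - 9))/(3 - 9) - 110*(-12) = (4 - 9 + 10*(-9)*(-6))/(-6) + 1320 = -(4 - 9 + 540)/6 + 1320 = -1/6*535 + 1320 = -535/6 + 1320 = 7385/6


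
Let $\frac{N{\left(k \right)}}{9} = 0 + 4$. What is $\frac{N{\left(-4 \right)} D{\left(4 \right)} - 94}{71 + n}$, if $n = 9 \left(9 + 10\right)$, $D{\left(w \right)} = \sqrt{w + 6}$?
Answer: $- \frac{47}{121} + \frac{18 \sqrt{10}}{121} \approx 0.081992$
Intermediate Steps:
$D{\left(w \right)} = \sqrt{6 + w}$
$N{\left(k \right)} = 36$ ($N{\left(k \right)} = 9 \left(0 + 4\right) = 9 \cdot 4 = 36$)
$n = 171$ ($n = 9 \cdot 19 = 171$)
$\frac{N{\left(-4 \right)} D{\left(4 \right)} - 94}{71 + n} = \frac{36 \sqrt{6 + 4} - 94}{71 + 171} = \frac{36 \sqrt{10} - 94}{242} = \left(-94 + 36 \sqrt{10}\right) \frac{1}{242} = - \frac{47}{121} + \frac{18 \sqrt{10}}{121}$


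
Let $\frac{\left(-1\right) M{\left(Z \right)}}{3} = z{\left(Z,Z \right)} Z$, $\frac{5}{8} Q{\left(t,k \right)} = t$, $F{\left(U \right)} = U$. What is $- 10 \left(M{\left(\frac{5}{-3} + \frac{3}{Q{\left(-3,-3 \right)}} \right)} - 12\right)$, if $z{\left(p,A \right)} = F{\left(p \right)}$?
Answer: $\frac{26645}{96} \approx 277.55$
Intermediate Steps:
$Q{\left(t,k \right)} = \frac{8 t}{5}$
$z{\left(p,A \right)} = p$
$M{\left(Z \right)} = - 3 Z^{2}$ ($M{\left(Z \right)} = - 3 Z Z = - 3 Z^{2}$)
$- 10 \left(M{\left(\frac{5}{-3} + \frac{3}{Q{\left(-3,-3 \right)}} \right)} - 12\right) = - 10 \left(- 3 \left(\frac{5}{-3} + \frac{3}{\frac{8}{5} \left(-3\right)}\right)^{2} - 12\right) = - 10 \left(- 3 \left(5 \left(- \frac{1}{3}\right) + \frac{3}{- \frac{24}{5}}\right)^{2} - 12\right) = - 10 \left(- 3 \left(- \frac{5}{3} + 3 \left(- \frac{5}{24}\right)\right)^{2} - 12\right) = - 10 \left(- 3 \left(- \frac{5}{3} - \frac{5}{8}\right)^{2} - 12\right) = - 10 \left(- 3 \left(- \frac{55}{24}\right)^{2} - 12\right) = - 10 \left(\left(-3\right) \frac{3025}{576} - 12\right) = - 10 \left(- \frac{3025}{192} - 12\right) = \left(-10\right) \left(- \frac{5329}{192}\right) = \frac{26645}{96}$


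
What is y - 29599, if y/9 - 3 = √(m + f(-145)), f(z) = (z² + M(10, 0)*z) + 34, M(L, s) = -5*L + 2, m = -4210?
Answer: -29572 + 9*√23809 ≈ -28183.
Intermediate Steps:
M(L, s) = 2 - 5*L
f(z) = 34 + z² - 48*z (f(z) = (z² + (2 - 5*10)*z) + 34 = (z² + (2 - 50)*z) + 34 = (z² - 48*z) + 34 = 34 + z² - 48*z)
y = 27 + 9*√23809 (y = 27 + 9*√(-4210 + (34 + (-145)² - 48*(-145))) = 27 + 9*√(-4210 + (34 + 21025 + 6960)) = 27 + 9*√(-4210 + 28019) = 27 + 9*√23809 ≈ 1415.7)
y - 29599 = (27 + 9*√23809) - 29599 = -29572 + 9*√23809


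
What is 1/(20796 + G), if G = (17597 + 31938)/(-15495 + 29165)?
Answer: 2734/56866171 ≈ 4.8078e-5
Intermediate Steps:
G = 9907/2734 (G = 49535/13670 = 49535*(1/13670) = 9907/2734 ≈ 3.6236)
1/(20796 + G) = 1/(20796 + 9907/2734) = 1/(56866171/2734) = 2734/56866171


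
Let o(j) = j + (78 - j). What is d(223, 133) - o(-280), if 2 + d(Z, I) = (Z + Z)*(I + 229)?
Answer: 161372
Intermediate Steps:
d(Z, I) = -2 + 2*Z*(229 + I) (d(Z, I) = -2 + (Z + Z)*(I + 229) = -2 + (2*Z)*(229 + I) = -2 + 2*Z*(229 + I))
o(j) = 78
d(223, 133) - o(-280) = (-2 + 458*223 + 2*133*223) - 1*78 = (-2 + 102134 + 59318) - 78 = 161450 - 78 = 161372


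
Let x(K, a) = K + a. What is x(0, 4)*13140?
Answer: 52560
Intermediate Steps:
x(0, 4)*13140 = (0 + 4)*13140 = 4*13140 = 52560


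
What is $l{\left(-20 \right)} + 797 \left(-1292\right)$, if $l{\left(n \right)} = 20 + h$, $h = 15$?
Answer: $-1029689$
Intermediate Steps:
$l{\left(n \right)} = 35$ ($l{\left(n \right)} = 20 + 15 = 35$)
$l{\left(-20 \right)} + 797 \left(-1292\right) = 35 + 797 \left(-1292\right) = 35 - 1029724 = -1029689$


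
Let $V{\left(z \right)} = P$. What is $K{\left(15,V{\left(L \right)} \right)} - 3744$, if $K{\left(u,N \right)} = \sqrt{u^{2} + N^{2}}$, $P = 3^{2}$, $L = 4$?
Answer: $-3744 + 3 \sqrt{34} \approx -3726.5$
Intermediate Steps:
$P = 9$
$V{\left(z \right)} = 9$
$K{\left(u,N \right)} = \sqrt{N^{2} + u^{2}}$
$K{\left(15,V{\left(L \right)} \right)} - 3744 = \sqrt{9^{2} + 15^{2}} - 3744 = \sqrt{81 + 225} - 3744 = \sqrt{306} - 3744 = 3 \sqrt{34} - 3744 = -3744 + 3 \sqrt{34}$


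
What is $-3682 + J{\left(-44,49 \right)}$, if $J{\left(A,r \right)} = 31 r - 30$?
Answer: $-2193$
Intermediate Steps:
$J{\left(A,r \right)} = -30 + 31 r$
$-3682 + J{\left(-44,49 \right)} = -3682 + \left(-30 + 31 \cdot 49\right) = -3682 + \left(-30 + 1519\right) = -3682 + 1489 = -2193$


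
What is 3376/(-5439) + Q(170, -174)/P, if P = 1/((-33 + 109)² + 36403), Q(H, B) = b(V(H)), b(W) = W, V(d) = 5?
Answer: 1147054529/5439 ≈ 2.1089e+5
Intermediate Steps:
Q(H, B) = 5
P = 1/42179 (P = 1/(76² + 36403) = 1/(5776 + 36403) = 1/42179 ≈ 2.3708e-5)
3376/(-5439) + Q(170, -174)/P = 3376/(-5439) + 5/(1/42179) = 3376*(-1/5439) + 5*42179 = -3376/5439 + 210895 = 1147054529/5439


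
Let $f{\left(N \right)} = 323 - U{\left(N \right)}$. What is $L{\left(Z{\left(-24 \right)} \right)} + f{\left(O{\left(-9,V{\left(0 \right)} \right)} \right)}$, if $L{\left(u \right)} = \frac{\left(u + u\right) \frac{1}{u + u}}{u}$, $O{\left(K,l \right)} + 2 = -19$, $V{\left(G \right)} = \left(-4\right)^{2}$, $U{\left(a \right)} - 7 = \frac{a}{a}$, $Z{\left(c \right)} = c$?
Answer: $\frac{7559}{24} \approx 314.96$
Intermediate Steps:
$U{\left(a \right)} = 8$ ($U{\left(a \right)} = 7 + \frac{a}{a} = 7 + 1 = 8$)
$V{\left(G \right)} = 16$
$O{\left(K,l \right)} = -21$ ($O{\left(K,l \right)} = -2 - 19 = -21$)
$L{\left(u \right)} = \frac{1}{u}$ ($L{\left(u \right)} = \frac{2 u \frac{1}{2 u}}{u} = 1 \frac{1}{u} = \frac{1}{u}$)
$f{\left(N \right)} = 315$ ($f{\left(N \right)} = 323 - 8 = 315$)
$L{\left(Z{\left(-24 \right)} \right)} + f{\left(O{\left(-9,V{\left(0 \right)} \right)} \right)} = \frac{1}{-24} + 315 = - \frac{1}{24} + 315 = \frac{7559}{24}$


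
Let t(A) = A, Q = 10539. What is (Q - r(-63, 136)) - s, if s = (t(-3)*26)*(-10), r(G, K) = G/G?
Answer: 9758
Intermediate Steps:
r(G, K) = 1
s = 780 (s = -3*26*(-10) = -78*(-10) = 780)
(Q - r(-63, 136)) - s = (10539 - 1*1) - 1*780 = (10539 - 1) - 780 = 10538 - 780 = 9758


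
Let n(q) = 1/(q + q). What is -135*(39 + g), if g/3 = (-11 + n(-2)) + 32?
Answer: -54675/4 ≈ -13669.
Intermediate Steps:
n(q) = 1/(2*q)
g = 249/4 (g = 3*((-11 + (½)/(-2)) + 32) = 3*((-11 + (½)*(-½)) + 32) = 3*((-11 - ¼) + 32) = 3*(-45/4 + 32) = 3*(83/4) = 249/4 ≈ 62.250)
-135*(39 + g) = -135*(39 + 249/4) = -135*405/4 = -54675/4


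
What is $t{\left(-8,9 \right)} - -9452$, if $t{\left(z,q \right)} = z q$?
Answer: $9380$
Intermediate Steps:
$t{\left(z,q \right)} = q z$
$t{\left(-8,9 \right)} - -9452 = 9 \left(-8\right) - -9452 = -72 + 9452 = 9380$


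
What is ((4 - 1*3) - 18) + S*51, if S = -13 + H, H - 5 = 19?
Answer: 544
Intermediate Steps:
H = 24 (H = 5 + 19 = 24)
S = 11 (S = -13 + 24 = 11)
((4 - 1*3) - 18) + S*51 = ((4 - 1*3) - 18) + 11*51 = ((4 - 3) - 18) + 561 = (1 - 18) + 561 = -17 + 561 = 544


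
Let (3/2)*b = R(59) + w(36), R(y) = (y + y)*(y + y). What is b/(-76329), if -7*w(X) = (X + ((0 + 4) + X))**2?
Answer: -2264/19789 ≈ -0.11441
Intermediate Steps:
R(y) = 4*y**2 (R(y) = (2*y)*(2*y) = 4*y**2)
w(X) = -(4 + 2*X)**2/7 (w(X) = -(X + ((0 + 4) + X))**2/7 = -(X + (4 + X))**2/7 = -(4 + 2*X)**2/7)
b = 61128/7 (b = 2*(4*59**2 - 4*(2 + 36)**2/7)/3 = 2*(4*3481 - 4/7*38**2)/3 = 2*(13924 - 4/7*1444)/3 = 2*(13924 - 5776/7)/3 = (2/3)*(91692/7) = 61128/7 ≈ 8732.6)
b/(-76329) = (61128/7)/(-76329) = (61128/7)*(-1/76329) = -2264/19789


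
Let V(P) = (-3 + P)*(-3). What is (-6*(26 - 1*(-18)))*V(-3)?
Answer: -4752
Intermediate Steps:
V(P) = 9 - 3*P
(-6*(26 - 1*(-18)))*V(-3) = (-6*(26 - 1*(-18)))*(9 - 3*(-3)) = (-6*(26 + 18))*(9 + 9) = -6*44*18 = -264*18 = -4752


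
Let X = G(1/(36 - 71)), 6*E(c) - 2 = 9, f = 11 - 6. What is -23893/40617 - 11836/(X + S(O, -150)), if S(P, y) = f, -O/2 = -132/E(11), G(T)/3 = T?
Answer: -4207527004/1746531 ≈ -2409.1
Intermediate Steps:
G(T) = 3*T
f = 5
E(c) = 11/6 (E(c) = 1/3 + (1/6)*9 = 1/3 + 3/2 = 11/6)
O = 144 (O = -(-264)/11/6 = -(-264)*6/11 = -2*(-72) = 144)
X = -3/35 (X = 3/(36 - 71) = 3/(-35) = 3*(-1/35) = -3/35 ≈ -0.085714)
S(P, y) = 5
-23893/40617 - 11836/(X + S(O, -150)) = -23893/40617 - 11836/(-3/35 + 5) = -23893*1/40617 - 11836/172/35 = -23893/40617 - 11836*35/172 = -23893/40617 - 103565/43 = -4207527004/1746531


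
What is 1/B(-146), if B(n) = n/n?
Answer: 1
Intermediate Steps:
B(n) = 1
1/B(-146) = 1/1 = 1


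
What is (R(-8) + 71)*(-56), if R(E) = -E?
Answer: -4424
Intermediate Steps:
(R(-8) + 71)*(-56) = (-1*(-8) + 71)*(-56) = (8 + 71)*(-56) = 79*(-56) = -4424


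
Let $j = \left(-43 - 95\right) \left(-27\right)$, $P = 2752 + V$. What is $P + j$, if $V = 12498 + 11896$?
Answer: $30872$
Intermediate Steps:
$V = 24394$
$P = 27146$ ($P = 2752 + 24394 = 27146$)
$j = 3726$ ($j = \left(-138\right) \left(-27\right) = 3726$)
$P + j = 27146 + 3726 = 30872$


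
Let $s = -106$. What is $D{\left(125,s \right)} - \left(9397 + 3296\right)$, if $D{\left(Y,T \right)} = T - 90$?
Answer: $-12889$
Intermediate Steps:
$D{\left(Y,T \right)} = -90 + T$
$D{\left(125,s \right)} - \left(9397 + 3296\right) = \left(-90 - 106\right) - \left(9397 + 3296\right) = -196 - 12693 = -12889$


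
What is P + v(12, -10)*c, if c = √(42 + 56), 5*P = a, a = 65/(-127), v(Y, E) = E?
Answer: -13/127 - 70*√2 ≈ -99.097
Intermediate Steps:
a = -65/127 (a = 65*(-1/127) = -65/127 ≈ -0.51181)
P = -13/127 (P = (⅕)*(-65/127) = -13/127 ≈ -0.10236)
c = 7*√2 (c = √98 = 7*√2 ≈ 9.8995)
P + v(12, -10)*c = -13/127 - 70*√2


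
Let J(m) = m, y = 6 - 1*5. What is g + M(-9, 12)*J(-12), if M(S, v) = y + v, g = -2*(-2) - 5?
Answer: -157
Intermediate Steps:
y = 1 (y = 6 - 5 = 1)
g = -1 (g = 4 - 5 = -1)
M(S, v) = 1 + v
g + M(-9, 12)*J(-12) = -1 + (1 + 12)*(-12) = -1 + 13*(-12) = -1 - 156 = -157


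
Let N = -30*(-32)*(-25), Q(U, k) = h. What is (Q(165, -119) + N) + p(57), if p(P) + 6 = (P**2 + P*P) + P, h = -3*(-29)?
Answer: -17364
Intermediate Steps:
h = 87
Q(U, k) = 87
p(P) = -6 + P + 2*P**2 (p(P) = -6 + ((P**2 + P*P) + P) = -6 + ((P**2 + P**2) + P) = -6 + (2*P**2 + P) = -6 + (P + 2*P**2) = -6 + P + 2*P**2)
N = -24000 (N = 960*(-25) = -24000)
(Q(165, -119) + N) + p(57) = (87 - 24000) + (-6 + 57 + 2*57**2) = -23913 + (-6 + 57 + 2*3249) = -23913 + (-6 + 57 + 6498) = -23913 + 6549 = -17364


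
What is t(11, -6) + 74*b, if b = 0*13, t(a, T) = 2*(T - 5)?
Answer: -22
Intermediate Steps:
t(a, T) = -10 + 2*T (t(a, T) = 2*(-5 + T) = -10 + 2*T)
b = 0
t(11, -6) + 74*b = (-10 + 2*(-6)) + 74*0 = (-10 - 12) + 0 = -22 + 0 = -22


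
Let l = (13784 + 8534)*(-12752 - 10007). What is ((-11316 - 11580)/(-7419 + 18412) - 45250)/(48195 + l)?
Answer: 497456146/5583203626831 ≈ 8.9099e-5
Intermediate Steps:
l = -507935362 (l = 22318*(-22759) = -507935362)
((-11316 - 11580)/(-7419 + 18412) - 45250)/(48195 + l) = ((-11316 - 11580)/(-7419 + 18412) - 45250)/(48195 - 507935362) = (-22896/10993 - 45250)/(-507887167) = (-22896*1/10993 - 45250)*(-1/507887167) = (-22896/10993 - 45250)*(-1/507887167) = -497456146/10993*(-1/507887167) = 497456146/5583203626831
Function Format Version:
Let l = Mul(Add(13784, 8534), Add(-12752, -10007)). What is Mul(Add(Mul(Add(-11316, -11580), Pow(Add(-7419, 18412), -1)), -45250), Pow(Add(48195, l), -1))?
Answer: Rational(497456146, 5583203626831) ≈ 8.9099e-5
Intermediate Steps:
l = -507935362 (l = Mul(22318, -22759) = -507935362)
Mul(Add(Mul(Add(-11316, -11580), Pow(Add(-7419, 18412), -1)), -45250), Pow(Add(48195, l), -1)) = Mul(Add(Mul(Add(-11316, -11580), Pow(Add(-7419, 18412), -1)), -45250), Pow(Add(48195, -507935362), -1)) = Mul(Add(Mul(-22896, Pow(10993, -1)), -45250), Pow(-507887167, -1)) = Mul(Add(Mul(-22896, Rational(1, 10993)), -45250), Rational(-1, 507887167)) = Mul(Add(Rational(-22896, 10993), -45250), Rational(-1, 507887167)) = Mul(Rational(-497456146, 10993), Rational(-1, 507887167)) = Rational(497456146, 5583203626831)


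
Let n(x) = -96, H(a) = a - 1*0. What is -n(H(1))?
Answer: 96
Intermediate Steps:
H(a) = a (H(a) = a + 0 = a)
-n(H(1)) = -1*(-96) = 96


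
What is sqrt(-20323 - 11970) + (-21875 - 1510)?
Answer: -23385 + I*sqrt(32293) ≈ -23385.0 + 179.7*I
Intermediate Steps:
sqrt(-20323 - 11970) + (-21875 - 1510) = sqrt(-32293) - 23385 = I*sqrt(32293) - 23385 = -23385 + I*sqrt(32293)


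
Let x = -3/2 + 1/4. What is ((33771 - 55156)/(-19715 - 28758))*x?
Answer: -106925/193892 ≈ -0.55147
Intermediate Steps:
x = -5/4 (x = -3*½ + 1*(¼) = -3/2 + ¼ = -5/4 ≈ -1.2500)
((33771 - 55156)/(-19715 - 28758))*x = ((33771 - 55156)/(-19715 - 28758))*(-5/4) = -21385/(-48473)*(-5/4) = -21385*(-1/48473)*(-5/4) = (21385/48473)*(-5/4) = -106925/193892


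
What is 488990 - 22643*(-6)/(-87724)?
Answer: 21448011451/43862 ≈ 4.8899e+5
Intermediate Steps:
488990 - 22643*(-6)/(-87724) = 488990 + 135858*(-1/87724) = 488990 - 67929/43862 = 21448011451/43862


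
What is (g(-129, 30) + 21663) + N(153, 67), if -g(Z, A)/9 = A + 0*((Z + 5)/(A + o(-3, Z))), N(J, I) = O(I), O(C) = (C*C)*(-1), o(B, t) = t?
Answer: 16904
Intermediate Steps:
O(C) = -C² (O(C) = C²*(-1) = -C²)
N(J, I) = -I²
g(Z, A) = -9*A (g(Z, A) = -9*(A + 0*((Z + 5)/(A + Z))) = -9*(A + 0*((5 + Z)/(A + Z))) = -9*(A + 0) = -9*A)
(g(-129, 30) + 21663) + N(153, 67) = (-9*30 + 21663) - 1*67² = (-270 + 21663) - 1*4489 = 21393 - 4489 = 16904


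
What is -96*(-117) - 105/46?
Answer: 516567/46 ≈ 11230.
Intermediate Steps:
-96*(-117) - 105/46 = 11232 - 105*1/46 = 11232 - 105/46 = 516567/46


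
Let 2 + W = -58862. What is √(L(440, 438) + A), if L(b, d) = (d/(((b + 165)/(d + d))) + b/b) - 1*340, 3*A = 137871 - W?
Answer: √1793406810/165 ≈ 256.66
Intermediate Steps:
W = -58864 (W = -2 - 58862 = -58864)
A = 196735/3 (A = (137871 - 1*(-58864))/3 = (137871 + 58864)/3 = (⅓)*196735 = 196735/3 ≈ 65578.)
L(b, d) = -339 + 2*d²/(165 + b) (L(b, d) = (d/(((165 + b)/((2*d)))) + 1) - 340 = (d/(((165 + b)*(1/(2*d)))) + 1) - 340 = (d/(((165 + b)/(2*d))) + 1) - 340 = (d*(2*d/(165 + b)) + 1) - 340 = (2*d²/(165 + b) + 1) - 340 = (1 + 2*d²/(165 + b)) - 340 = -339 + 2*d²/(165 + b))
√(L(440, 438) + A) = √((-55935 - 339*440 + 2*438²)/(165 + 440) + 196735/3) = √((-55935 - 149160 + 2*191844)/605 + 196735/3) = √((-55935 - 149160 + 383688)/605 + 196735/3) = √((1/605)*178593 + 196735/3) = √(178593/605 + 196735/3) = √(119560454/1815) = √1793406810/165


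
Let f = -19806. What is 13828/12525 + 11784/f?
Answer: 21047128/41345025 ≈ 0.50906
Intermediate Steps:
13828/12525 + 11784/f = 13828/12525 + 11784/(-19806) = 13828*(1/12525) + 11784*(-1/19806) = 13828/12525 - 1964/3301 = 21047128/41345025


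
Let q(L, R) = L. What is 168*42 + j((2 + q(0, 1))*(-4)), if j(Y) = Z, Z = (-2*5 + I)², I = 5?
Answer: 7081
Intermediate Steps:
Z = 25 (Z = (-2*5 + 5)² = (-10 + 5)² = (-5)² = 25)
j(Y) = 25
168*42 + j((2 + q(0, 1))*(-4)) = 168*42 + 25 = 7056 + 25 = 7081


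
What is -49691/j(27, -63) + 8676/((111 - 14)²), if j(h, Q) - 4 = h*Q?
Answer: 482265791/15967073 ≈ 30.204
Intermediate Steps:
j(h, Q) = 4 + Q*h (j(h, Q) = 4 + h*Q = 4 + Q*h)
-49691/j(27, -63) + 8676/((111 - 14)²) = -49691/(4 - 63*27) + 8676/((111 - 14)²) = -49691/(4 - 1701) + 8676/(97²) = -49691/(-1697) + 8676/9409 = -49691*(-1/1697) + 8676*(1/9409) = 49691/1697 + 8676/9409 = 482265791/15967073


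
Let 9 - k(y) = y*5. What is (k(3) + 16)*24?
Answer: 240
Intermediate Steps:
k(y) = 9 - 5*y (k(y) = 9 - y*5 = 9 - 5*y)
(k(3) + 16)*24 = ((9 - 5*3) + 16)*24 = ((9 - 15) + 16)*24 = (-6 + 16)*24 = 10*24 = 240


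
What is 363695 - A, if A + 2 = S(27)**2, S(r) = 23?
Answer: 363168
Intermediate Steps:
A = 527 (A = -2 + 23**2 = -2 + 529 = 527)
363695 - A = 363695 - 1*527 = 363695 - 527 = 363168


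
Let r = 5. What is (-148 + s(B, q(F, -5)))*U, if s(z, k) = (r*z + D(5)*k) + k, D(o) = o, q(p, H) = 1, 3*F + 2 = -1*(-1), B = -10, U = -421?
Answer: 80832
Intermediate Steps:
F = -⅓ (F = -⅔ + (-1*(-1))/3 = -⅔ + (⅓)*1 = -⅔ + ⅓ = -⅓ ≈ -0.33333)
s(z, k) = 5*z + 6*k (s(z, k) = (5*z + 5*k) + k = (5*k + 5*z) + k = 5*z + 6*k)
(-148 + s(B, q(F, -5)))*U = (-148 + (5*(-10) + 6*1))*(-421) = (-148 + (-50 + 6))*(-421) = (-148 - 44)*(-421) = -192*(-421) = 80832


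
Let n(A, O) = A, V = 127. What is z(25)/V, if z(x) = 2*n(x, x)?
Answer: 50/127 ≈ 0.39370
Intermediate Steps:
z(x) = 2*x
z(25)/V = (2*25)/127 = 50*(1/127) = 50/127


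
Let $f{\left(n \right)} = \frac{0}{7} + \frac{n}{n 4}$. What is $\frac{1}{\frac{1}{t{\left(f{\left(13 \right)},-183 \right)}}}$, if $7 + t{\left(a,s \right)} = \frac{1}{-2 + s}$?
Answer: $- \frac{1296}{185} \approx -7.0054$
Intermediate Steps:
$f{\left(n \right)} = \frac{1}{4}$ ($f{\left(n \right)} = 0 \cdot \frac{1}{7} + \frac{n}{4 n} = 0 + n \frac{1}{4 n} = 0 + \frac{1}{4} = \frac{1}{4}$)
$t{\left(a,s \right)} = -7 + \frac{1}{-2 + s}$
$\frac{1}{\frac{1}{t{\left(f{\left(13 \right)},-183 \right)}}} = \frac{1}{\frac{1}{\frac{1}{-2 - 183} \left(15 - -1281\right)}} = \frac{1}{\frac{1}{\frac{1}{-185} \left(15 + 1281\right)}} = \frac{1}{\frac{1}{\left(- \frac{1}{185}\right) 1296}} = \frac{1}{\frac{1}{- \frac{1296}{185}}} = \frac{1}{- \frac{185}{1296}} = - \frac{1296}{185}$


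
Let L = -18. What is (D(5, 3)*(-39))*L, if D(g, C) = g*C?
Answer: 10530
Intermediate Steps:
D(g, C) = C*g
(D(5, 3)*(-39))*L = ((3*5)*(-39))*(-18) = (15*(-39))*(-18) = -585*(-18) = 10530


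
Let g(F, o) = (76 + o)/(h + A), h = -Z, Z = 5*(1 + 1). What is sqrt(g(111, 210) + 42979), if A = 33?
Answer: 3*sqrt(2526941)/23 ≈ 207.34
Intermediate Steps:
Z = 10 (Z = 5*2 = 10)
h = -10 (h = -1*10 = -10)
g(F, o) = 76/23 + o/23 (g(F, o) = (76 + o)/(-10 + 33) = (76 + o)/23 = (76 + o)*(1/23) = 76/23 + o/23)
sqrt(g(111, 210) + 42979) = sqrt((76/23 + (1/23)*210) + 42979) = sqrt((76/23 + 210/23) + 42979) = sqrt(286/23 + 42979) = sqrt(988803/23) = 3*sqrt(2526941)/23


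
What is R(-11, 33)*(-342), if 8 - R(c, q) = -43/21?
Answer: -24054/7 ≈ -3436.3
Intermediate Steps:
R(c, q) = 211/21 (R(c, q) = 8 - (-43)/21 = 8 - 1*(-43/21) = 8 + 43/21 = 211/21)
R(-11, 33)*(-342) = (211/21)*(-342) = -24054/7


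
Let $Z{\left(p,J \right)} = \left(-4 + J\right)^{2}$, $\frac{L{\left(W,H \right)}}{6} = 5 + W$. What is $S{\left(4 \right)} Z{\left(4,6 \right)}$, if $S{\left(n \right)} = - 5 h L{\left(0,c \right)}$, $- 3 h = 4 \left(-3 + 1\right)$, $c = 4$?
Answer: $-1600$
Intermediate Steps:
$h = \frac{8}{3}$ ($h = - \frac{4 \left(-3 + 1\right)}{3} = - \frac{4 \left(-2\right)}{3} = \left(- \frac{1}{3}\right) \left(-8\right) = \frac{8}{3} \approx 2.6667$)
$L{\left(W,H \right)} = 30 + 6 W$ ($L{\left(W,H \right)} = 6 \left(5 + W\right) = 30 + 6 W$)
$S{\left(n \right)} = -400$ ($S{\left(n \right)} = \left(-5\right) \frac{8}{3} \left(30 + 6 \cdot 0\right) = - \frac{40 \left(30 + 0\right)}{3} = \left(- \frac{40}{3}\right) 30 = -400$)
$S{\left(4 \right)} Z{\left(4,6 \right)} = - 400 \left(-4 + 6\right)^{2} = - 400 \cdot 2^{2} = \left(-400\right) 4 = -1600$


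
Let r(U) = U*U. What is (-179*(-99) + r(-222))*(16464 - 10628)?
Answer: 391041180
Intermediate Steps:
r(U) = U²
(-179*(-99) + r(-222))*(16464 - 10628) = (-179*(-99) + (-222)²)*(16464 - 10628) = (17721 + 49284)*5836 = 67005*5836 = 391041180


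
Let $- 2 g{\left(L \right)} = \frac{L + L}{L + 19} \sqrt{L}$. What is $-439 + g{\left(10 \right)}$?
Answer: $-439 - \frac{10 \sqrt{10}}{29} \approx -440.09$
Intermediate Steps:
$g{\left(L \right)} = - \frac{L^{\frac{3}{2}}}{19 + L}$ ($g{\left(L \right)} = - \frac{\frac{L + L}{L + 19} \sqrt{L}}{2} = - \frac{\frac{2 L}{19 + L} \sqrt{L}}{2} = - \frac{2 L^{\frac{3}{2}} \frac{1}{19 + L}}{2} = - \frac{L^{\frac{3}{2}}}{19 + L}$)
$-439 + g{\left(10 \right)} = -439 - \frac{10^{\frac{3}{2}}}{19 + 10} = -439 - \frac{10 \sqrt{10}}{29}$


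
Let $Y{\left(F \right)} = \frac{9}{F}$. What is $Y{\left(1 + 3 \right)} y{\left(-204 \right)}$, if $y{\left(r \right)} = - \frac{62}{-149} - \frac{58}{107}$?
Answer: $- \frac{4518}{15943} \approx -0.28338$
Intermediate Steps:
$y{\left(r \right)} = - \frac{2008}{15943}$ ($y{\left(r \right)} = \left(-62\right) \left(- \frac{1}{149}\right) - \frac{58}{107} = \frac{62}{149} - \frac{58}{107} = - \frac{2008}{15943}$)
$Y{\left(1 + 3 \right)} y{\left(-204 \right)} = \frac{9}{1 + 3} \left(- \frac{2008}{15943}\right) = \frac{9}{4} \left(- \frac{2008}{15943}\right) = - \frac{4518}{15943}$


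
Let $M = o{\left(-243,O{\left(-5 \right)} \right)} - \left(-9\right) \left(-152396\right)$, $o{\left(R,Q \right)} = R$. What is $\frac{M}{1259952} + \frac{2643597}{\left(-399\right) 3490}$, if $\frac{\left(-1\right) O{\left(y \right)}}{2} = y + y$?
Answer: $- \frac{291170016273}{97471986640} \approx -2.9872$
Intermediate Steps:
$O{\left(y \right)} = - 4 y$ ($O{\left(y \right)} = - 2 \left(y + y\right) = - 2 \cdot 2 y = - 4 y$)
$M = -1371807$ ($M = -243 - \left(-9\right) \left(-152396\right) = -243 - 1371564 = -1371807$)
$\frac{M}{1259952} + \frac{2643597}{\left(-399\right) 3490} = - \frac{1371807}{1259952} + \frac{2643597}{\left(-399\right) 3490} = \left(-1371807\right) \frac{1}{1259952} + \frac{2643597}{-1392510} = - \frac{457269}{419984} + 2643597 \left(- \frac{1}{1392510}\right) = - \frac{457269}{419984} - \frac{881199}{464170} = - \frac{291170016273}{97471986640}$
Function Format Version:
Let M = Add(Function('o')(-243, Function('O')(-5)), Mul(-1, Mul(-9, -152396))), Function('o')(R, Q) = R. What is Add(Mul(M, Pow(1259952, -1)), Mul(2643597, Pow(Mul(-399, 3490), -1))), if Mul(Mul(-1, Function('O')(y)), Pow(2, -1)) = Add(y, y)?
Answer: Rational(-291170016273, 97471986640) ≈ -2.9872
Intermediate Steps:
Function('O')(y) = Mul(-4, y) (Function('O')(y) = Mul(-2, Add(y, y)) = Mul(-2, Mul(2, y)) = Mul(-4, y))
M = -1371807 (M = Add(-243, Mul(-1, Mul(-9, -152396))) = Add(-243, Mul(-1, 1371564)) = Add(-243, -1371564) = -1371807)
Add(Mul(M, Pow(1259952, -1)), Mul(2643597, Pow(Mul(-399, 3490), -1))) = Add(Mul(-1371807, Pow(1259952, -1)), Mul(2643597, Pow(Mul(-399, 3490), -1))) = Add(Mul(-1371807, Rational(1, 1259952)), Mul(2643597, Pow(-1392510, -1))) = Add(Rational(-457269, 419984), Mul(2643597, Rational(-1, 1392510))) = Add(Rational(-457269, 419984), Rational(-881199, 464170)) = Rational(-291170016273, 97471986640)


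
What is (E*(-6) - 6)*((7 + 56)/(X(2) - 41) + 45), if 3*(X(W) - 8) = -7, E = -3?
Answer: 27486/53 ≈ 518.60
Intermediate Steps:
X(W) = 17/3 (X(W) = 8 + (⅓)*(-7) = 8 - 7/3 = 17/3)
(E*(-6) - 6)*((7 + 56)/(X(2) - 41) + 45) = (-3*(-6) - 6)*((7 + 56)/(17/3 - 41) + 45) = (18 - 6)*(63/(-106/3) + 45) = 12*(63*(-3/106) + 45) = 12*(-189/106 + 45) = 12*(4581/106) = 27486/53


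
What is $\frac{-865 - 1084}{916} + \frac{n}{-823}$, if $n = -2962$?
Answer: $\frac{1109165}{753868} \approx 1.4713$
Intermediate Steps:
$\frac{-865 - 1084}{916} + \frac{n}{-823} = \frac{-865 - 1084}{916} - \frac{2962}{-823} = \left(-1949\right) \frac{1}{916} - - \frac{2962}{823} = - \frac{1949}{916} + \frac{2962}{823} = \frac{1109165}{753868}$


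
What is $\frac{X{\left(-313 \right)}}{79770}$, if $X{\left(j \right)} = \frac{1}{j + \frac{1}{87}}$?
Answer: $- \frac{29}{724045700} \approx -4.0053 \cdot 10^{-8}$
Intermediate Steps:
$X{\left(j \right)} = \frac{1}{\frac{1}{87} + j}$ ($X{\left(j \right)} = \frac{1}{j + \frac{1}{87}} = \frac{1}{\frac{1}{87} + j}$)
$\frac{X{\left(-313 \right)}}{79770} = \frac{87 \frac{1}{1 + 87 \left(-313\right)}}{79770} = \frac{87}{1 - 27231} \cdot \frac{1}{79770} = \frac{87}{-27230} \cdot \frac{1}{79770} = 87 \left(- \frac{1}{27230}\right) \frac{1}{79770} = \left(- \frac{87}{27230}\right) \frac{1}{79770} = - \frac{29}{724045700}$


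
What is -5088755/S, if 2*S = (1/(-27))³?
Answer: 200323929330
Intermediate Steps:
S = -1/39366 (S = (1/(-27))³/2 = (-1/27)³/2 = (½)*(-1/19683) = -1/39366 ≈ -2.5403e-5)
-5088755/S = -5088755/(-1/39366) = -5088755*(-39366) = 200323929330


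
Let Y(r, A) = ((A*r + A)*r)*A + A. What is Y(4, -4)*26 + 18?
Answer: 8234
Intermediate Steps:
Y(r, A) = A + A*r*(A + A*r) (Y(r, A) = ((A + A*r)*r)*A + A = (r*(A + A*r))*A + A = A*r*(A + A*r) + A = A + A*r*(A + A*r))
Y(4, -4)*26 + 18 = -4*(1 - 4*4 - 4*4²)*26 + 18 = -4*(1 - 16 - 4*16)*26 + 18 = -4*(1 - 16 - 64)*26 + 18 = -4*(-79)*26 + 18 = 316*26 + 18 = 8216 + 18 = 8234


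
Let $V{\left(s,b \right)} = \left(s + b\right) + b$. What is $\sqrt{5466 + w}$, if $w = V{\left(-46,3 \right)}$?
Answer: $\sqrt{5426} \approx 73.661$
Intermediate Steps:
$V{\left(s,b \right)} = s + 2 b$ ($V{\left(s,b \right)} = \left(b + s\right) + b = s + 2 b$)
$w = -40$ ($w = -46 + 2 \cdot 3 = -46 + 6 = -40$)
$\sqrt{5466 + w} = \sqrt{5466 - 40} = \sqrt{5426}$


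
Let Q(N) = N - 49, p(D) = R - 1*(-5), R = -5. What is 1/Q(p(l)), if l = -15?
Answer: -1/49 ≈ -0.020408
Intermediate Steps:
p(D) = 0 (p(D) = -5 - 1*(-5) = -5 + 5 = 0)
Q(N) = -49 + N
1/Q(p(l)) = 1/(-49 + 0) = 1/(-49) = -1/49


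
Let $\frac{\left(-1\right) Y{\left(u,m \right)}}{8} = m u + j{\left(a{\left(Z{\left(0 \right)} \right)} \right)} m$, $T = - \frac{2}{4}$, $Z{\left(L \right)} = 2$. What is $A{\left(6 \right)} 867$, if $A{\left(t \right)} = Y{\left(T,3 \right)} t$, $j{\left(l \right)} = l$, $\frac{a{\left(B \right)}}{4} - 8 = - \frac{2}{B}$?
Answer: $-3433320$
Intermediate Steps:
$T = - \frac{1}{2}$ ($T = \left(-2\right) \frac{1}{4} = - \frac{1}{2} \approx -0.5$)
$a{\left(B \right)} = 32 - \frac{8}{B}$ ($a{\left(B \right)} = 32 + 4 \left(- \frac{2}{B}\right) = 32 - \frac{8}{B}$)
$Y{\left(u,m \right)} = - 224 m - 8 m u$ ($Y{\left(u,m \right)} = - 8 \left(m u + \left(32 - \frac{8}{2}\right) m\right) = - 8 \left(m u + \left(32 - 4\right) m\right) = - 8 \left(m u + 28 m\right) = - 8 \left(28 m + m u\right) = - 224 m - 8 m u$)
$A{\left(t \right)} = - 660 t$ ($A{\left(t \right)} = \left(-8\right) 3 \left(28 - \frac{1}{2}\right) t = \left(-8\right) 3 \cdot \frac{55}{2} t = - 660 t$)
$A{\left(6 \right)} 867 = \left(-660\right) 6 \cdot 867 = \left(-3960\right) 867 = -3433320$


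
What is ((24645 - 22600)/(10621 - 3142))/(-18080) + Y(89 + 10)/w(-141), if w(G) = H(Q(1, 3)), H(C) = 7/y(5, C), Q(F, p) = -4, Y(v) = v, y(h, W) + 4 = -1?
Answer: -13386814543/189308448 ≈ -70.714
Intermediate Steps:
y(h, W) = -5 (y(h, W) = -4 - 1 = -5)
H(C) = -7/5 (H(C) = 7/(-5) = 7*(-⅕) = -7/5)
w(G) = -7/5
((24645 - 22600)/(10621 - 3142))/(-18080) + Y(89 + 10)/w(-141) = ((24645 - 22600)/(10621 - 3142))/(-18080) + (89 + 10)/(-7/5) = (2045/7479)*(-1/18080) + 99*(-5/7) = (2045*(1/7479))*(-1/18080) - 495/7 = (2045/7479)*(-1/18080) - 495/7 = -409/27044064 - 495/7 = -13386814543/189308448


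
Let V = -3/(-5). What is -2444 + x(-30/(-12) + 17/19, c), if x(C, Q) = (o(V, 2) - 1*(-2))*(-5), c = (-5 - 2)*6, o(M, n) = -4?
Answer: -2434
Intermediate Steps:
V = 3/5 (V = -3*(-1/5) = 3/5 ≈ 0.60000)
c = -42 (c = -7*6 = -42)
x(C, Q) = 10 (x(C, Q) = (-4 - 1*(-2))*(-5) = (-4 + 2)*(-5) = -2*(-5) = 10)
-2444 + x(-30/(-12) + 17/19, c) = -2444 + 10 = -2434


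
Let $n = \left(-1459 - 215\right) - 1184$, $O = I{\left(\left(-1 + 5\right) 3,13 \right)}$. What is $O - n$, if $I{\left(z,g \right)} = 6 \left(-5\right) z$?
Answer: $2498$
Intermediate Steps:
$I{\left(z,g \right)} = - 30 z$
$O = -360$ ($O = - 30 \left(-1 + 5\right) 3 = - 30 \cdot 4 \cdot 3 = \left(-30\right) 12 = -360$)
$n = -2858$ ($n = -1674 - 1184 = -2858$)
$O - n = -360 - -2858 = -360 + 2858 = 2498$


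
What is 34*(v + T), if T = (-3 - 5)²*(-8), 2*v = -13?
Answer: -17629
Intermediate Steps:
v = -13/2 (v = (½)*(-13) = -13/2 ≈ -6.5000)
T = -512 (T = (-8)²*(-8) = 64*(-8) = -512)
34*(v + T) = 34*(-13/2 - 512) = 34*(-1037/2) = -17629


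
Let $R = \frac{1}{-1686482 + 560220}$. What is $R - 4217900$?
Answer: $- \frac{4750460489801}{1126262} \approx -4.2179 \cdot 10^{6}$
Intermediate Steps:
$R = - \frac{1}{1126262}$ ($R = \frac{1}{-1126262} = - \frac{1}{1126262} \approx -8.8789 \cdot 10^{-7}$)
$R - 4217900 = - \frac{1}{1126262} - 4217900 = - \frac{4750460489801}{1126262}$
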